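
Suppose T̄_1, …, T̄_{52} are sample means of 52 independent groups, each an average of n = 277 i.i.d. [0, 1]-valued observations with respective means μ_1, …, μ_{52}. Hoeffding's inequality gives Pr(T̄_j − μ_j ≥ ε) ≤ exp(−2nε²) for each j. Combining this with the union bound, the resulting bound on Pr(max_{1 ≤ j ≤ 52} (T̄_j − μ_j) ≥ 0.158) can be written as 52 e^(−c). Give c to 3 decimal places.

Union bound over the 52 events: Pr(max_{1 ≤ j ≤ 52} (T̄_j − μ_j) ≥ 0.158) ≤ 52·exp(−2nε²) = 52 exp(−2·277·0.158²).
So c = 2·277·0.158² = 13.8301.

13.830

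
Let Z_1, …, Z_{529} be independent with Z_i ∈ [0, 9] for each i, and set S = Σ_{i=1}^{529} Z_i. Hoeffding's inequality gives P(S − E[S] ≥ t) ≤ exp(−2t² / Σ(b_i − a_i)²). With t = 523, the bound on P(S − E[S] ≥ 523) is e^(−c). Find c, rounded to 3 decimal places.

12.767

Σ(b_i − a_i)² = 529·(9)² = 42849.
c = 2t²/42849 = 2·523²/42849 = 12.7671.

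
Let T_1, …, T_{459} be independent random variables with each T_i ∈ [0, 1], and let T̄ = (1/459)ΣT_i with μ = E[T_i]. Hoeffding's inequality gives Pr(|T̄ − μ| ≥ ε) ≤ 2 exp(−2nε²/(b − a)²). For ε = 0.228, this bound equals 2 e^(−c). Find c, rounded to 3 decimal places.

47.721

c = 2nε²/(b − a)² = 2·459·0.228² / 1² = 47.7213.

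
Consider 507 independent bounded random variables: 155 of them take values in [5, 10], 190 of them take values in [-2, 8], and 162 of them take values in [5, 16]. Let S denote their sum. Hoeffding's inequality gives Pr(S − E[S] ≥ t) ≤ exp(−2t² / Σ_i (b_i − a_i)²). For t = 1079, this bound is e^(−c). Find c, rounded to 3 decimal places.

Σ(b_i − a_i)² = 155·5² + 190·10² + 162·11² = 42477.
c = 2t² / 42477 = 2·1079² / 42477 = 54.8175.

54.817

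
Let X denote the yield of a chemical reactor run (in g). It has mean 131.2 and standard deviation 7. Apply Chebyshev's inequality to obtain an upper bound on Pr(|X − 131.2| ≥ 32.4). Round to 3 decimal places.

Chebyshev: Pr(|X − μ| ≥ t) ≤ Var(X)/t².
Var(X) = σ² = 7² = 49.
Bound = 49 / 1049.76 = 0.0467.

0.047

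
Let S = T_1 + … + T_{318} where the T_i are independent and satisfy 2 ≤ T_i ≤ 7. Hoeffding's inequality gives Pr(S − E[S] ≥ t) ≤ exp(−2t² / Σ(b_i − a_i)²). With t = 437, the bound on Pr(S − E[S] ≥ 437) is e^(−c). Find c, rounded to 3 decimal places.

48.043

Σ(b_i − a_i)² = 318·(5)² = 7950.
c = 2t²/7950 = 2·437²/7950 = 48.0425.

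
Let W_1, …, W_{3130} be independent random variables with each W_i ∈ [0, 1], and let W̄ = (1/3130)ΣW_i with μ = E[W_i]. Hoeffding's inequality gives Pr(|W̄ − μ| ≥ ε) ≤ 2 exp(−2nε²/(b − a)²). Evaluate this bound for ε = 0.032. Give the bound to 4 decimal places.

0.0033

Exponent: 2nε²/(b − a)² = 2·3130·0.032² / 1² = 6.41024.
Bound = 2·exp(−6.41024) = 0.00329.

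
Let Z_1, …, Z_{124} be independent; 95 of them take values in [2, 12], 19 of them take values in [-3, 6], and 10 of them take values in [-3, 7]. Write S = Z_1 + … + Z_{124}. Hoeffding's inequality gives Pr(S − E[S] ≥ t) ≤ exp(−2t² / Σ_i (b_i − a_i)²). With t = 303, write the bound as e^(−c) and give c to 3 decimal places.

15.252

Σ(b_i − a_i)² = 95·10² + 19·9² + 10·10² = 12039.
c = 2t² / 12039 = 2·303² / 12039 = 15.2519.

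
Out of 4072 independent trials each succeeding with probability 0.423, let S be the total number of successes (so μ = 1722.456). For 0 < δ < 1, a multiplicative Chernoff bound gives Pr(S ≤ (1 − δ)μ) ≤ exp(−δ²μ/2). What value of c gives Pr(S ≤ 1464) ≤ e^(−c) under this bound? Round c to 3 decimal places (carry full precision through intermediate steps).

Write 1464 = (1 − δ)μ, so δ = 1 − 1464/1722.456 = 0.1500509…
Then the exponent is δ²μ/2 = (μ − 1464)²/(2μ) = 19.390772.

19.391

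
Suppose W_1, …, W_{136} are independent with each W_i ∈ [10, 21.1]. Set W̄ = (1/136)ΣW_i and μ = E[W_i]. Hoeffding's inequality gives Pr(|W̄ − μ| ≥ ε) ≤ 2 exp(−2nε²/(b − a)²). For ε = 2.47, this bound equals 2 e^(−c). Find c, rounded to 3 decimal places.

c = 2nε²/(b − a)² = 2·136·2.47² / 11.1² = 13.4684.

13.468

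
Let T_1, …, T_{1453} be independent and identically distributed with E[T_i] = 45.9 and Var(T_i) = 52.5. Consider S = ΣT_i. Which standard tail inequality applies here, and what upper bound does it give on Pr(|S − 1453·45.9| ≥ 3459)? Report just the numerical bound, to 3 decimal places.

0.006

With mean and variance of each term known, Chebyshev's inequality bounds the deviation of the sum (or sample mean).
Var(S) = n·Var(T_i) = 1453·52.5 = 76282.5.
Chebyshev: Pr(|S − 1453·45.9| ≥ 3459) ≤ Var(S)/3459² = 76282.5/11964681 = 0.0064.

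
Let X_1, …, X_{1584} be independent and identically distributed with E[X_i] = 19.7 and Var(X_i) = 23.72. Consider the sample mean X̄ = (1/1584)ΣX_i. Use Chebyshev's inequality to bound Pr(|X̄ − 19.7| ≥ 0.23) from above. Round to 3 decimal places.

0.283

Var(X̄) = Var(X_i)/n = 23.72/1584 = 0.014975.
Chebyshev: Pr(|X̄ − 19.7| ≥ 0.23) ≤ Var(X̄)/(0.23)² = 23.72/(1584·0.23²) = 0.2831.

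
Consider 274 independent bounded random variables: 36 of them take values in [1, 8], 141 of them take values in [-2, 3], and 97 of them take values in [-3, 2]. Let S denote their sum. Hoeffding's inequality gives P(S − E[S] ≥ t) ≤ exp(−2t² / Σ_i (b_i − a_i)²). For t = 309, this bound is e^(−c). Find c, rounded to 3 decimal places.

24.755

Σ(b_i − a_i)² = 36·7² + 141·5² + 97·5² = 7714.
c = 2t² / 7714 = 2·309² / 7714 = 24.7553.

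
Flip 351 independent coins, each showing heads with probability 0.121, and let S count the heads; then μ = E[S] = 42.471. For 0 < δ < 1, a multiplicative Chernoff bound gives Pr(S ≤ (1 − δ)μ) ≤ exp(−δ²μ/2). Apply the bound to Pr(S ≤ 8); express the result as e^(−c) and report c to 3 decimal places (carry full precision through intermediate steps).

Write 8 = (1 − δ)μ, so δ = 1 − 8/42.471 = 0.8116362…
Then the exponent is δ²μ/2 = (μ − 8)²/(2μ) = 13.988955.

13.989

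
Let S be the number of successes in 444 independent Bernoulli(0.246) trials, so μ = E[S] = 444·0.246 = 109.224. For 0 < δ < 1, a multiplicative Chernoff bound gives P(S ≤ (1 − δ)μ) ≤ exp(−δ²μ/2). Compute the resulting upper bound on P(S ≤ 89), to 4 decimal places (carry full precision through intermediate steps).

0.1538

Write 89 = (1 − δ)μ, so δ = 1 − 89/109.224 = 0.1851608…
Then the exponent is δ²μ/2 = (μ − 89)²/(2μ) = 1.872346.
Bound = exp(−1.872346) = 0.15376.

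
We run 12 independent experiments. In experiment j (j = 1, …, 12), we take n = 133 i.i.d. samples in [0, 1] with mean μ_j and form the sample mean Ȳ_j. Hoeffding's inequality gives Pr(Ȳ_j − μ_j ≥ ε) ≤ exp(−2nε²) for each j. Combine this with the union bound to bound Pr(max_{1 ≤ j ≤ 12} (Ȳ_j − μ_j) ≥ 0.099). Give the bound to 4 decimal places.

0.8850

Per-experiment Hoeffding bound: exp(−2·133·0.099²) = exp(−2.60707) = 0.073751.
Union bound over 12 events: 12·0.073751 = 0.88501.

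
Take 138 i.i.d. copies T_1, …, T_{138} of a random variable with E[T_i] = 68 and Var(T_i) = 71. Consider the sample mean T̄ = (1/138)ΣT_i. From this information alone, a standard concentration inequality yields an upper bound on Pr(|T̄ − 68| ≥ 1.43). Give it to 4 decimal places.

With mean and variance of each term known, Chebyshev's inequality bounds the deviation of the sum (or sample mean).
Var(T̄) = Var(T_i)/n = 71/138 = 0.51449.
Chebyshev: Pr(|T̄ − 68| ≥ 1.43) ≤ Var(T̄)/(1.43)² = 71/(138·1.43²) = 0.2516.

0.2516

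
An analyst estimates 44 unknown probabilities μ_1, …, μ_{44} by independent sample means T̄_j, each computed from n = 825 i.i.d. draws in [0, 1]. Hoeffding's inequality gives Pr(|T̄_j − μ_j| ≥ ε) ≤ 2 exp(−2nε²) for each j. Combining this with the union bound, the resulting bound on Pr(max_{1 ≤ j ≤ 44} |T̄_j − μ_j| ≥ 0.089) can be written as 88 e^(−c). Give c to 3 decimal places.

13.070

Union bound over the 44 events: Pr(max_{1 ≤ j ≤ 44} |T̄_j − μ_j| ≥ 0.089) ≤ 44·2·exp(−2nε²) = 88 exp(−2·825·0.089²).
So c = 2·825·0.089² = 13.0696.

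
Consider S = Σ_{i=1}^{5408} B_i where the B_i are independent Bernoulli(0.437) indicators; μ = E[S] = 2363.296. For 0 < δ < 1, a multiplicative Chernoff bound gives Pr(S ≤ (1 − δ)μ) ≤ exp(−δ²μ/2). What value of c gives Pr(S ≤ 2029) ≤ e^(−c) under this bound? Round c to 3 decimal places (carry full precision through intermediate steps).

23.644

Write 2029 = (1 − δ)μ, so δ = 1 − 2029/2363.296 = 0.1414533…
Then the exponent is δ²μ/2 = (μ − 2029)²/(2μ) = 23.643635.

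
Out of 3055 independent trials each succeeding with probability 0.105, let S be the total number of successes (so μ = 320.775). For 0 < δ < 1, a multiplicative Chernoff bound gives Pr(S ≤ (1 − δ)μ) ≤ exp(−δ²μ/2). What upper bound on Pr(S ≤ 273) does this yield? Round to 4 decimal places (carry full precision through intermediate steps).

Write 273 = (1 − δ)μ, so δ = 1 − 273/320.775 = 0.1489362…
Then the exponent is δ²μ/2 = (μ − 273)²/(2μ) = 3.557713.
Bound = exp(−3.557713) = 0.02850.

0.0285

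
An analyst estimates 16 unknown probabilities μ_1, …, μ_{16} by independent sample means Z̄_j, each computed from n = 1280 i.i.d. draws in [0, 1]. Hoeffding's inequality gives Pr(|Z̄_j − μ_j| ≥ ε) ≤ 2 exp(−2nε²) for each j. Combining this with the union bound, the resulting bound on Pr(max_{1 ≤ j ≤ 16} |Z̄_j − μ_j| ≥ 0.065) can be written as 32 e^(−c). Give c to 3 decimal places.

10.816

Union bound over the 16 events: Pr(max_{1 ≤ j ≤ 16} |Z̄_j − μ_j| ≥ 0.065) ≤ 16·2·exp(−2nε²) = 32 exp(−2·1280·0.065²).
So c = 2·1280·0.065² = 10.8160.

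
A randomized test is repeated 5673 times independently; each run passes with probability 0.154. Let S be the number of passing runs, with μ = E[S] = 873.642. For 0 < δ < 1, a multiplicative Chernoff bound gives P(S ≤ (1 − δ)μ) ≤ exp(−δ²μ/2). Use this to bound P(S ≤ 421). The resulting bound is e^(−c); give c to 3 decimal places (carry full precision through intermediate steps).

117.259

Write 421 = (1 − δ)μ, so δ = 1 − 421/873.642 = 0.5181092…
Then the exponent is δ²μ/2 = (μ − 421)²/(2μ) = 117.259003.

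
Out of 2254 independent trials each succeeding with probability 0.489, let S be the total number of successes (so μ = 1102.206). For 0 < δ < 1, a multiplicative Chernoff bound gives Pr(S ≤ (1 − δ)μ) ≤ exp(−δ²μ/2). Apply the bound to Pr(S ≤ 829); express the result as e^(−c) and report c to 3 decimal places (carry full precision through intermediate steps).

Write 829 = (1 − δ)μ, so δ = 1 − 829/1102.206 = 0.247872…
Then the exponent is δ²μ/2 = (μ − 829)²/(2μ) = 33.860058.

33.860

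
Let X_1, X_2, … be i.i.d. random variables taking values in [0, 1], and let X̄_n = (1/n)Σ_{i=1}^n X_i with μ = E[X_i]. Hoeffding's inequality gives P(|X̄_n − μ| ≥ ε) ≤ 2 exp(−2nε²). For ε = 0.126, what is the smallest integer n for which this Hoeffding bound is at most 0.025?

Require 2·exp(−2nε²) ≤ 0.025, i.e. 2nε² ≥ ln(2/0.025) = 4.382027.
So n ≥ 4.382027 / (2·0.126²) = 138.008.
The smallest integer n is 139.

139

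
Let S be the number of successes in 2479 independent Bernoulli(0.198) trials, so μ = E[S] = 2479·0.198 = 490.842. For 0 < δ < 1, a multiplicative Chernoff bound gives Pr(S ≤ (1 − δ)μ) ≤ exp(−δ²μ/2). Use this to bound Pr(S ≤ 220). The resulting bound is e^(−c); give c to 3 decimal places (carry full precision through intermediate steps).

74.724

Write 220 = (1 − δ)μ, so δ = 1 − 220/490.842 = 0.5517906…
Then the exponent is δ²μ/2 = (μ − 220)²/(2μ) = 74.724034.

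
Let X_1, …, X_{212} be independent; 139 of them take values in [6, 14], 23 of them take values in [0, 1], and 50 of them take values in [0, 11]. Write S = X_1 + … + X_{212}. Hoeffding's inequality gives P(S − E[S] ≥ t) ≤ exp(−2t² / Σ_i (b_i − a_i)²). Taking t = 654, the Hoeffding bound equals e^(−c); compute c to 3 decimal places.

57.147

Σ(b_i − a_i)² = 139·8² + 23·1² + 50·11² = 14969.
c = 2t² / 14969 = 2·654² / 14969 = 57.1469.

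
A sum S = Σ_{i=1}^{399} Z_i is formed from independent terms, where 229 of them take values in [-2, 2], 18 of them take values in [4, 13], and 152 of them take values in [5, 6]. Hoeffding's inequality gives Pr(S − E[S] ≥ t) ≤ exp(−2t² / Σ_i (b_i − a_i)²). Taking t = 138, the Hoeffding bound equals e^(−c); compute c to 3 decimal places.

Σ(b_i − a_i)² = 229·4² + 18·9² + 152·1² = 5274.
c = 2t² / 5274 = 2·138² / 5274 = 7.2218.

7.222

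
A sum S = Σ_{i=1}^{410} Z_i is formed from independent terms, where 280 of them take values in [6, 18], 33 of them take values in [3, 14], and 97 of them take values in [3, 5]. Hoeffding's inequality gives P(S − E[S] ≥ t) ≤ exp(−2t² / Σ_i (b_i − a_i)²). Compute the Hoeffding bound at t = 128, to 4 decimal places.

0.4804

Σ(b_i − a_i)² = 280·12² + 33·11² + 97·2² = 44701.
Exponent = 2·128² / 44701 = 0.73305.
Bound = exp(−0.73305) = 0.48044.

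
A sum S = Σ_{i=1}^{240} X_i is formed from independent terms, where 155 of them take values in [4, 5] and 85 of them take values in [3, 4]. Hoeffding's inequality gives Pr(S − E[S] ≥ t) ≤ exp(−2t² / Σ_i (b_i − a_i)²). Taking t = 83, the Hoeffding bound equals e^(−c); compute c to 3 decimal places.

57.408

Σ(b_i − a_i)² = 155·1² + 85·1² = 240.
c = 2t² / 240 = 2·83² / 240 = 57.4083.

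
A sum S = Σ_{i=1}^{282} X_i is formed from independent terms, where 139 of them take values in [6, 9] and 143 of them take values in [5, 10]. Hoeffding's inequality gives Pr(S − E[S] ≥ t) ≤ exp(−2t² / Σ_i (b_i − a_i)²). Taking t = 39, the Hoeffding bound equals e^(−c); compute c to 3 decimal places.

0.630

Σ(b_i − a_i)² = 139·3² + 143·5² = 4826.
c = 2t² / 4826 = 2·39² / 4826 = 0.6303.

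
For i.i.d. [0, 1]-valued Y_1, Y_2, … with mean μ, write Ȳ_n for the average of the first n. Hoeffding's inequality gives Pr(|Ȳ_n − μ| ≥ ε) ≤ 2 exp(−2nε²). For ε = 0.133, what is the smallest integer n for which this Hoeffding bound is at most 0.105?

Require 2·exp(−2nε²) ≤ 0.105, i.e. 2nε² ≥ ln(2/0.105) = 2.946942.
So n ≥ 2.946942 / (2·0.133²) = 83.299.
The smallest integer n is 84.

84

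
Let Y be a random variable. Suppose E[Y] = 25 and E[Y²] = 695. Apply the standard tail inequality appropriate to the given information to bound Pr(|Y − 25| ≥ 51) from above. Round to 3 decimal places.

0.027

The first two moments determine the variance, so Chebyshev's inequality is the sharpest standard bound available.
Var(Y) = E[Y²] − (E[Y])² = 695 − 625 = 70.
Chebyshev's inequality: Pr(|Y − μ| ≥ t) ≤ Var(Y)/t² = 70/2601 = 0.0269.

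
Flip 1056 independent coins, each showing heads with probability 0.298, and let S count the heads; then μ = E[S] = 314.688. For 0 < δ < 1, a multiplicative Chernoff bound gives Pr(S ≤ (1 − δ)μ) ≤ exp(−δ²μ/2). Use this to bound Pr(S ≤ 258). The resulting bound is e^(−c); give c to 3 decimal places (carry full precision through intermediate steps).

5.106

Write 258 = (1 − δ)μ, so δ = 1 − 258/314.688 = 0.1801403…
Then the exponent is δ²μ/2 = (μ − 258)²/(2μ) = 5.105897.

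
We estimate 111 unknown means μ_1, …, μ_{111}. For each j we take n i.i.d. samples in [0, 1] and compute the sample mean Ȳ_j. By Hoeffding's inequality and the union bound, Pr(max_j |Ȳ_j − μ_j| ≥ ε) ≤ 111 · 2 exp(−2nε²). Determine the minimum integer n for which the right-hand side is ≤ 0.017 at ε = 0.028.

Need 2·111·exp(−2nε²) ≤ 0.017, i.e. exp(−2nε²) ≤ 0.017/222.
So 2nε² ≥ ln(222/0.017) = 9.477219.
Hence n ≥ 9.477219/(2·0.028²) = 6044.145.
The smallest integer n is 6045.

6045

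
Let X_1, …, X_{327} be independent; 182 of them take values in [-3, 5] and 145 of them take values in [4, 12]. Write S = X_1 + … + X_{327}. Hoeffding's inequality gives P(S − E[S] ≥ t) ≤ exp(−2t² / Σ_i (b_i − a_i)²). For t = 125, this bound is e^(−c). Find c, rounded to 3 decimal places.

Σ(b_i − a_i)² = 182·8² + 145·8² = 20928.
c = 2t² / 20928 = 2·125² / 20928 = 1.4932.

1.493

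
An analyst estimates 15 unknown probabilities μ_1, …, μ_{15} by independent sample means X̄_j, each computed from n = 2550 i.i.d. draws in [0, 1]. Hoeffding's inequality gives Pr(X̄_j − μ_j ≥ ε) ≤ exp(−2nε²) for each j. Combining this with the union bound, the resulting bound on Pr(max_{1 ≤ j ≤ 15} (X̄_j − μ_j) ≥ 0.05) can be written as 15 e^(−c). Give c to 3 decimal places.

Union bound over the 15 events: Pr(max_{1 ≤ j ≤ 15} (X̄_j − μ_j) ≥ 0.05) ≤ 15·exp(−2nε²) = 15 exp(−2·2550·0.05²).
So c = 2·2550·0.05² = 12.7500.

12.750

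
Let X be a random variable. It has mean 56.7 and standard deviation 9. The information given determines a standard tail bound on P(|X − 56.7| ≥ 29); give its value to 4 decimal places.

Mean and variance are known, so Chebyshev's inequality applies.
Chebyshev: P(|X − μ| ≥ t) ≤ Var(X)/t².
Var(X) = σ² = 9² = 81.
Bound = 81 / 841 = 0.0963.

0.0963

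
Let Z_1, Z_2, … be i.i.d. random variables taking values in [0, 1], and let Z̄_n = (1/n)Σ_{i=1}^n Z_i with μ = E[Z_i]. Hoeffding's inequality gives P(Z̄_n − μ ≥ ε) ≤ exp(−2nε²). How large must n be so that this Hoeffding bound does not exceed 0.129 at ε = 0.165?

Require exp(−2nε²) ≤ 0.129, i.e. 2nε² ≥ ln(1/0.129) = 2.047943.
So n ≥ 2.047943 / (2·0.165²) = 37.611.
The smallest integer n is 38.

38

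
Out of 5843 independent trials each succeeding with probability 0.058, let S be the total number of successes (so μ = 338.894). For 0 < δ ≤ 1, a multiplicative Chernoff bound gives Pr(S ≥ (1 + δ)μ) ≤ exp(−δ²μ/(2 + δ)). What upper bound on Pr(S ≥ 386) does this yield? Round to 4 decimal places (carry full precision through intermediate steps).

Write 386 = (1 + δ)μ, so δ = 386/338.894 − 1 = 0.1389992…
Then the exponent is δ²μ/(2 + δ) = (386 − μ)² / (μ·(2 + δ)) = 3.061103.
Bound = exp(−3.061103) = 0.04684.

0.0468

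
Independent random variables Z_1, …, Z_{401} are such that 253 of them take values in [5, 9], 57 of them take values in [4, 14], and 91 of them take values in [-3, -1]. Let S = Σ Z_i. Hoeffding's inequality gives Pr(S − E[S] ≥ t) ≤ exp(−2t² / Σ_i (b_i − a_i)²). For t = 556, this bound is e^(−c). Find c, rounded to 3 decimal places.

61.142

Σ(b_i − a_i)² = 253·4² + 57·10² + 91·2² = 10112.
c = 2t² / 10112 = 2·556² / 10112 = 61.1424.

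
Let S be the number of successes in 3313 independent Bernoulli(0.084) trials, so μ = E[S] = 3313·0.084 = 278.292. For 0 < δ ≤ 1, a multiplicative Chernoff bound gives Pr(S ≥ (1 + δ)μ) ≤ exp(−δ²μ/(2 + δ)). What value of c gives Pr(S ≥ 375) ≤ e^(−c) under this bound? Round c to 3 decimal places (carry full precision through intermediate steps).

14.316

Write 375 = (1 + δ)μ, so δ = 375/278.292 − 1 = 0.3475055…
Then the exponent is δ²μ/(2 + δ) = (375 − μ)² / (μ·(2 + δ)) = 14.315861.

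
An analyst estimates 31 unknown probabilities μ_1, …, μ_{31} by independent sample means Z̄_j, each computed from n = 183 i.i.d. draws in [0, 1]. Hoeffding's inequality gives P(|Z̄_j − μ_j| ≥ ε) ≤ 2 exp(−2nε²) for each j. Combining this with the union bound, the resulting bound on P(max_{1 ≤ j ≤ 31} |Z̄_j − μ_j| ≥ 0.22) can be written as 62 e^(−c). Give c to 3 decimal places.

Union bound over the 31 events: P(max_{1 ≤ j ≤ 31} |Z̄_j − μ_j| ≥ 0.22) ≤ 31·2·exp(−2nε²) = 62 exp(−2·183·0.22²).
So c = 2·183·0.22² = 17.7144.

17.714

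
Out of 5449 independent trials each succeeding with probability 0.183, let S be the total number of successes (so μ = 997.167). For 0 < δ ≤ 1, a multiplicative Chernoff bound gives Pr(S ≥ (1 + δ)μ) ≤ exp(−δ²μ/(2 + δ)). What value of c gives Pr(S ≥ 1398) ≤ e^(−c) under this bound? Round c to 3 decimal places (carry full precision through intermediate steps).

Write 1398 = (1 + δ)μ, so δ = 1398/997.167 − 1 = 0.4019718…
Then the exponent is δ²μ/(2 + δ) = (1398 − μ)² / (μ·(2 + δ)) = 67.079704.

67.080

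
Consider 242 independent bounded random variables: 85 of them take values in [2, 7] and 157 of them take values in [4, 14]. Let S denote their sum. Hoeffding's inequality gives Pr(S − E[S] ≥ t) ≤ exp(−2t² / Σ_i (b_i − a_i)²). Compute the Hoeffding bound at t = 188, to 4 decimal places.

0.0190

Σ(b_i − a_i)² = 85·5² + 157·10² = 17825.
Exponent = 2·188² / 17825 = 3.96567.
Bound = exp(−3.96567) = 0.01896.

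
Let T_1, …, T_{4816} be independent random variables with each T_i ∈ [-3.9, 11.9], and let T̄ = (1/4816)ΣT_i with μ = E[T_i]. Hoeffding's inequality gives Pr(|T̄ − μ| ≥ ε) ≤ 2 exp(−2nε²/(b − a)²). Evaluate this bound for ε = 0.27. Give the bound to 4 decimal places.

0.1201

Exponent: 2nε²/(b − a)² = 2·4816·0.27² / 15.8² = 2.81274.
Bound = 2·exp(−2.81274) = 0.12008.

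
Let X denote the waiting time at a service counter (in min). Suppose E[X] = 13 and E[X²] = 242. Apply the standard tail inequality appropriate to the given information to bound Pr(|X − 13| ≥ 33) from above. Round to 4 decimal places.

The first two moments determine the variance, so Chebyshev's inequality is the sharpest standard bound available.
Var(X) = E[X²] − (E[X])² = 242 − 169 = 73.
Chebyshev's inequality: Pr(|X − μ| ≥ t) ≤ Var(X)/t² = 73/1089 = 0.0670.

0.0670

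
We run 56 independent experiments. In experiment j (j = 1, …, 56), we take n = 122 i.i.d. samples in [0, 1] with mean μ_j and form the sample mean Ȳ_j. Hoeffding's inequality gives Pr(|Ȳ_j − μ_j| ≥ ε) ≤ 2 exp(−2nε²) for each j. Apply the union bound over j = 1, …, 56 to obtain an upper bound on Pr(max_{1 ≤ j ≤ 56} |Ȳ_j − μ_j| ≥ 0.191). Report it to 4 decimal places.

Per-experiment Hoeffding bound: 2·exp(−2·122·0.191²) = 2·exp(−8.90136) = 0.00027241.
Union bound over 56 events: 56·0.00027241 = 0.01525.

0.0153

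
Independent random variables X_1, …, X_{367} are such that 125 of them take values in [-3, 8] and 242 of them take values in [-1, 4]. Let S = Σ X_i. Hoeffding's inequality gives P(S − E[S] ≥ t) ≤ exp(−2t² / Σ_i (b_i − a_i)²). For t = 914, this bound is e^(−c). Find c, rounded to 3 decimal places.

78.904

Σ(b_i − a_i)² = 125·11² + 242·5² = 21175.
c = 2t² / 21175 = 2·914² / 21175 = 78.9040.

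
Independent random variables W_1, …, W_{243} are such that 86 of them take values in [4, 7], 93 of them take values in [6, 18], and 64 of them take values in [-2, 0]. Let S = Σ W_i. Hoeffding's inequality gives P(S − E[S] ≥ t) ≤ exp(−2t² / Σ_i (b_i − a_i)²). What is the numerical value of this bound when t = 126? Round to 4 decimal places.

Σ(b_i − a_i)² = 86·3² + 93·12² + 64·2² = 14422.
Exponent = 2·126² / 14422 = 2.20164.
Bound = exp(−2.20164) = 0.11062.

0.1106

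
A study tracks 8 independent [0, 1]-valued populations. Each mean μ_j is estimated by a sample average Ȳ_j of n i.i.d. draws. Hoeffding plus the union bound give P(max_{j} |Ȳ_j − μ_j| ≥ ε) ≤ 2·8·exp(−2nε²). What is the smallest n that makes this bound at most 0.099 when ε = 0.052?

Need 2·8·exp(−2nε²) ≤ 0.099, i.e. exp(−2nε²) ≤ 0.099/16.
So 2nε² ≥ ln(16/0.099) = 5.085224.
Hence n ≥ 5.085224/(2·0.052²) = 940.315.
The smallest integer n is 941.

941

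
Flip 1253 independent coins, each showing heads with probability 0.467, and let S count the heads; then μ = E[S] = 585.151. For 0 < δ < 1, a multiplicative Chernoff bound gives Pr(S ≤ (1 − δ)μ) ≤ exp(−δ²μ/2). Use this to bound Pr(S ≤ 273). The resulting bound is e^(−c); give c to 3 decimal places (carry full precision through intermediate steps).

83.259

Write 273 = (1 − δ)μ, so δ = 1 − 273/585.151 = 0.5334538…
Then the exponent is δ²μ/2 = (μ − 273)²/(2μ) = 83.259062.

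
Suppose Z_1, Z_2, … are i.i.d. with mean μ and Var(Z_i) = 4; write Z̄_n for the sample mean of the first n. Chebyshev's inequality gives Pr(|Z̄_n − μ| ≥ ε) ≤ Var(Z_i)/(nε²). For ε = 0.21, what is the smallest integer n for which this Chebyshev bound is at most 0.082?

1107

Require 4/(n·0.21²) ≤ 0.082, i.e. n ≥ 4/(0.082·0.21²) = 1106.134.
The smallest integer n is 1107.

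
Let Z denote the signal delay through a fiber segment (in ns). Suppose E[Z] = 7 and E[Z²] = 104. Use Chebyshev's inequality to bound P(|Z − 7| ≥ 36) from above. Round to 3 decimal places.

0.042

Var(Z) = E[Z²] − (E[Z])² = 104 − 49 = 55.
Chebyshev's inequality: P(|Z − μ| ≥ t) ≤ Var(Z)/t² = 55/1296 = 0.0424.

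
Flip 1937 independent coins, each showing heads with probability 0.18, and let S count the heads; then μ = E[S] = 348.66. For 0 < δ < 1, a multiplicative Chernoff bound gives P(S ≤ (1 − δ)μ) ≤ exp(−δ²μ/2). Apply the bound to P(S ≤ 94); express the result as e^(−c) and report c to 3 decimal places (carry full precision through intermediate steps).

Write 94 = (1 − δ)μ, so δ = 1 − 94/348.66 = 0.7303964…
Then the exponent is δ²μ/2 = (μ − 94)²/(2μ) = 93.001370.

93.001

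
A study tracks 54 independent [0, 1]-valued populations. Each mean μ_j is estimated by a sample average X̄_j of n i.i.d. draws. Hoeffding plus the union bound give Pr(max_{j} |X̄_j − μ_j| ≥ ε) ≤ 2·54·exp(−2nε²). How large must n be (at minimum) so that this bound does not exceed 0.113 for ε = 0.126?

217

Need 2·54·exp(−2nε²) ≤ 0.113, i.e. exp(−2nε²) ≤ 0.113/108.
So 2nε² ≥ ln(108/0.113) = 6.862499.
Hence n ≥ 6.862499/(2·0.126²) = 216.128.
The smallest integer n is 217.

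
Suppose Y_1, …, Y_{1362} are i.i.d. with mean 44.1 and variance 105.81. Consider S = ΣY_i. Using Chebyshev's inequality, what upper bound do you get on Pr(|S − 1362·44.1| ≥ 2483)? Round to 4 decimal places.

Var(S) = n·Var(Y_i) = 1362·105.81 = 144113.22.
Chebyshev: Pr(|S − 1362·44.1| ≥ 2483) ≤ Var(S)/2483² = 144113.22/6165289 = 0.0234.

0.0234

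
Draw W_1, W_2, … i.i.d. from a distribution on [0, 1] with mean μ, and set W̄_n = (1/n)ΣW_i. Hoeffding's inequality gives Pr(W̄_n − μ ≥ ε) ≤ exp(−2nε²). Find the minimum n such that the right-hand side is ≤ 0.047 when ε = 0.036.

Require exp(−2nε²) ≤ 0.047, i.e. 2nε² ≥ ln(1/0.047) = 3.057608.
So n ≥ 3.057608 / (2·0.036²) = 1179.633.
The smallest integer n is 1180.

1180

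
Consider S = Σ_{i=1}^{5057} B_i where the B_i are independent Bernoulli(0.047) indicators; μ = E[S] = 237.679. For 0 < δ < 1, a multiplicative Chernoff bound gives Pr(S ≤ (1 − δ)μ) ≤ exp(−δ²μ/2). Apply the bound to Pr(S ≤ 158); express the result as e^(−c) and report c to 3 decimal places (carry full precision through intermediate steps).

Write 158 = (1 − δ)μ, so δ = 1 − 158/237.679 = 0.3352379…
Then the exponent is δ²μ/2 = (μ − 158)²/(2μ) = 13.355709.

13.356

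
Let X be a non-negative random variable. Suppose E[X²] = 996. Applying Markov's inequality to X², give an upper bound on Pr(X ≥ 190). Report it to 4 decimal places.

Since X ≥ 0, the event {X ≥ 190} is the same as {X² ≥ 36100}.
Markov's inequality applied to X² gives Pr(X² ≥ 36100) ≤ E[X²]/36100 = 996/36100 = 0.0276.

0.0276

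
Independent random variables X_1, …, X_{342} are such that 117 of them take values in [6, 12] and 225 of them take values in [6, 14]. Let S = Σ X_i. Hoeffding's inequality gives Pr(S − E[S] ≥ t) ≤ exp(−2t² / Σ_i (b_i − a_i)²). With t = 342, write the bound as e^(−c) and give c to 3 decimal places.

Σ(b_i − a_i)² = 117·6² + 225·8² = 18612.
c = 2t² / 18612 = 2·342² / 18612 = 12.5687.

12.569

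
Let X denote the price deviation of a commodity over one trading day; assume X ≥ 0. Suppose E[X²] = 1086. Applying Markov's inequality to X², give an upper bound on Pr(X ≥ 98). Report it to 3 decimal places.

0.113

Since X ≥ 0, the event {X ≥ 98} is the same as {X² ≥ 9604}.
Markov's inequality applied to X² gives Pr(X² ≥ 9604) ≤ E[X²]/9604 = 1086/9604 = 0.1131.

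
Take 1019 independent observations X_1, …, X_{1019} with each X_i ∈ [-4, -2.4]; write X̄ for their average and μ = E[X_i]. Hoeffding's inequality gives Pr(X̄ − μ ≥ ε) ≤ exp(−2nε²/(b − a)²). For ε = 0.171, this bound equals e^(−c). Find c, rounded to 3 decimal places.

c = 2nε²/(b − a)² = 2·1019·0.171² / 1.6² = 23.2786.

23.279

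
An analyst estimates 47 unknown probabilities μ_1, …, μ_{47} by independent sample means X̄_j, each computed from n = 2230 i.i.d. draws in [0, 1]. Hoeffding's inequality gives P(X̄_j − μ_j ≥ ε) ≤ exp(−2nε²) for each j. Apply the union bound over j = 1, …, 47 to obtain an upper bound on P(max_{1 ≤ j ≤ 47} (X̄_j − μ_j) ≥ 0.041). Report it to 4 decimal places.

Per-experiment Hoeffding bound: exp(−2·2230·0.041²) = exp(−7.49726) = 0.0005546.
Union bound over 47 events: 47·0.0005546 = 0.02607.

0.0261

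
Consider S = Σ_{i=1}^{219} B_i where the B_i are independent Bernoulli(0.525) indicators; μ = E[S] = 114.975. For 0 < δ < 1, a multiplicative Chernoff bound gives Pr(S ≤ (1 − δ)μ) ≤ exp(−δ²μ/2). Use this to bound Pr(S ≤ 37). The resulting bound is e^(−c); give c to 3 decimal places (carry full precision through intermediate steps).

26.441

Write 37 = (1 − δ)μ, so δ = 1 − 37/114.975 = 0.6781909…
Then the exponent is δ²μ/2 = (μ − 37)²/(2μ) = 26.440968.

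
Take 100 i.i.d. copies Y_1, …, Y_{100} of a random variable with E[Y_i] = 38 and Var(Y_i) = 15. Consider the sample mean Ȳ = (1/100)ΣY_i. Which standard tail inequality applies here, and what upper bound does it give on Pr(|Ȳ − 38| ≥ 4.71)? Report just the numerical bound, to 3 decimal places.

With mean and variance of each term known, Chebyshev's inequality bounds the deviation of the sum (or sample mean).
Var(Ȳ) = Var(Y_i)/n = 15/100 = 0.15.
Chebyshev: Pr(|Ȳ − 38| ≥ 4.71) ≤ Var(Ȳ)/(4.71)² = 15/(100·4.71²) = 0.0068.

0.007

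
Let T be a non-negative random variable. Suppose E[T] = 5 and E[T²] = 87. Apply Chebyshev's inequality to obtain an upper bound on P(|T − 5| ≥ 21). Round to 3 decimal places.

0.141

Var(T) = E[T²] − (E[T])² = 87 − 25 = 62.
Chebyshev's inequality: P(|T − μ| ≥ t) ≤ Var(T)/t² = 62/441 = 0.1406.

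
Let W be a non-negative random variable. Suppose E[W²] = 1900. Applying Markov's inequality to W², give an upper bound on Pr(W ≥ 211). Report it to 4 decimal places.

0.0427

Since W ≥ 0, the event {W ≥ 211} is the same as {W² ≥ 44521}.
Markov's inequality applied to W² gives Pr(W² ≥ 44521) ≤ E[W²]/44521 = 1900/44521 = 0.0427.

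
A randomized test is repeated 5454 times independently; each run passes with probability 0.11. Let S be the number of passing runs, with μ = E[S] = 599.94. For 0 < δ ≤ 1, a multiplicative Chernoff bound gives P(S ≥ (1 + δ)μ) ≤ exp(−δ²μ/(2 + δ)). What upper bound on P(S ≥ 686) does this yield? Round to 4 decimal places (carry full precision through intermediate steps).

Write 686 = (1 + δ)μ, so δ = 686/599.94 − 1 = 0.1434477…
Then the exponent is δ²μ/(2 + δ) = (686 − μ)² / (μ·(2 + δ)) = 5.759463.
Bound = exp(−5.759463) = 0.00315.

0.0032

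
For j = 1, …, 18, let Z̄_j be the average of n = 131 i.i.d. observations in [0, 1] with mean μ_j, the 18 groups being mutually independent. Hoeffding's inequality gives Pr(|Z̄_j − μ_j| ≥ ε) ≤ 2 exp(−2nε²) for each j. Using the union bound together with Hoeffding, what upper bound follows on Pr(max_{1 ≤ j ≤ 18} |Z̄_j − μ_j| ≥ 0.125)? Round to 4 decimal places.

Per-experiment Hoeffding bound: 2·exp(−2·131·0.125²) = 2·exp(−4.09375) = 0.033353.
Union bound over 18 events: 18·0.033353 = 0.60036.

0.6004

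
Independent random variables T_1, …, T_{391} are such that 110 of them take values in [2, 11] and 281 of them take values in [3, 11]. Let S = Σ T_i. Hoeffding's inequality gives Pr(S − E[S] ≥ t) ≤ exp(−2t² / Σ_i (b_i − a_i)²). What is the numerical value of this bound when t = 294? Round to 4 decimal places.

Σ(b_i − a_i)² = 110·9² + 281·8² = 26894.
Exponent = 2·294² / 26894 = 6.42790.
Bound = exp(−6.42790) = 0.00162.

0.0016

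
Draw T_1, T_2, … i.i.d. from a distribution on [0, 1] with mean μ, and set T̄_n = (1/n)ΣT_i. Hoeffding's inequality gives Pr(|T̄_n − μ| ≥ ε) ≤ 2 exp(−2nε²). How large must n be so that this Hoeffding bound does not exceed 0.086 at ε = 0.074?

Require 2·exp(−2nε²) ≤ 0.086, i.e. 2nε² ≥ ln(2/0.086) = 3.146555.
So n ≥ 3.146555 / (2·0.074²) = 287.304.
The smallest integer n is 288.

288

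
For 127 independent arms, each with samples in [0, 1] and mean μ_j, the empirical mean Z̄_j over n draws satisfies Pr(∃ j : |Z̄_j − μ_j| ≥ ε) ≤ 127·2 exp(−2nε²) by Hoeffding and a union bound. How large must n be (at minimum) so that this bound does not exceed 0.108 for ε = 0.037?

2836

Need 2·127·exp(−2nε²) ≤ 0.108, i.e. exp(−2nε²) ≤ 0.108/254.
So 2nε² ≥ ln(254/0.108) = 7.762958.
Hence n ≥ 7.762958/(2·0.037²) = 2835.266.
The smallest integer n is 2836.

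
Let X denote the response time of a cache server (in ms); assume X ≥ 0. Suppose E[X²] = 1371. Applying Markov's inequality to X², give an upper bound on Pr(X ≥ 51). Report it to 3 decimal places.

0.527

Since X ≥ 0, the event {X ≥ 51} is the same as {X² ≥ 2601}.
Markov's inequality applied to X² gives Pr(X² ≥ 2601) ≤ E[X²]/2601 = 1371/2601 = 0.5271.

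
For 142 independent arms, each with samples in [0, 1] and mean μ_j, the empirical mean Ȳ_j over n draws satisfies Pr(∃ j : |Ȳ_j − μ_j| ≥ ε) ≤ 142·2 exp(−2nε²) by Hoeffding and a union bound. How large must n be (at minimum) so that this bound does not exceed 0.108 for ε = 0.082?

Need 2·142·exp(−2nε²) ≤ 0.108, i.e. exp(−2nε²) ≤ 0.108/284.
So 2nε² ≥ ln(284/0.108) = 7.874598.
Hence n ≥ 7.874598/(2·0.082²) = 585.559.
The smallest integer n is 586.

586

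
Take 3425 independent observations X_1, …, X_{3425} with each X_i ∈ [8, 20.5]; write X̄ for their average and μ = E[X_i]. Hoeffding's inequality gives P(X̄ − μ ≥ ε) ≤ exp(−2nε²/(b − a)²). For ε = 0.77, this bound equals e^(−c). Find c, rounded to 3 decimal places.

25.993

c = 2nε²/(b − a)² = 2·3425·0.77² / 12.5² = 25.9927.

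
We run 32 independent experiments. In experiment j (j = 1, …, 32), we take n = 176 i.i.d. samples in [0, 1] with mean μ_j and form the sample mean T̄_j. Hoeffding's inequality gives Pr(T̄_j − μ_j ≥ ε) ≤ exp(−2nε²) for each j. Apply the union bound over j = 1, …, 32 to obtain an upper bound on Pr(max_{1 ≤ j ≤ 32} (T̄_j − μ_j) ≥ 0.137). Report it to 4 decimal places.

Per-experiment Hoeffding bound: exp(−2·176·0.137²) = exp(−6.60669) = 0.0013513.
Union bound over 32 events: 32·0.0013513 = 0.04324.

0.0432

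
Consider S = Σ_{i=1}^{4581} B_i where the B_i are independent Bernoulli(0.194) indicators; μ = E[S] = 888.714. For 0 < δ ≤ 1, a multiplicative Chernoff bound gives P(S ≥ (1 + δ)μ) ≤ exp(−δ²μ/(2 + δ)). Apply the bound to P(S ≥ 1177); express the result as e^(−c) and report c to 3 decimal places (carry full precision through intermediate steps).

Write 1177 = (1 + δ)μ, so δ = 1177/888.714 − 1 = 0.3243856…
Then the exponent is δ²μ/(2 + δ) = (1177 − μ)² / (μ·(2 + δ)) = 40.232490.

40.232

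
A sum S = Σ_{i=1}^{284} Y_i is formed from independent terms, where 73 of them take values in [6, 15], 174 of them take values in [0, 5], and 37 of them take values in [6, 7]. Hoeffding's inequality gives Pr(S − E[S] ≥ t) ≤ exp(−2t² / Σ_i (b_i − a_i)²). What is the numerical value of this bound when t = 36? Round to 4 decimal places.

Σ(b_i − a_i)² = 73·9² + 174·5² + 37·1² = 10300.
Exponent = 2·36² / 10300 = 0.25165.
Bound = exp(−0.25165) = 0.77752.

0.7775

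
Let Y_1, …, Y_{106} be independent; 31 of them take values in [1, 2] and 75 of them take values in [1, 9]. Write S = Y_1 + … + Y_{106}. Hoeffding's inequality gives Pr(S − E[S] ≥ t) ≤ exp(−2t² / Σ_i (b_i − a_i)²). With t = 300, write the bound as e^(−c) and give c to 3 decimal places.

Σ(b_i − a_i)² = 31·1² + 75·8² = 4831.
c = 2t² / 4831 = 2·300² / 4831 = 37.2594.

37.259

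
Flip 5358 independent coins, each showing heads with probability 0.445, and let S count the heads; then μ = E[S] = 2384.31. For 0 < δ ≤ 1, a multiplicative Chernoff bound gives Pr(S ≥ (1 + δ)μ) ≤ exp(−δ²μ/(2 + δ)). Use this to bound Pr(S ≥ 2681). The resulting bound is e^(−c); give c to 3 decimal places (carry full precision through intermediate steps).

Write 2681 = (1 + δ)μ, so δ = 2681/2384.31 − 1 = 0.1244343…
Then the exponent is δ²μ/(2 + δ) = (2681 − μ)² / (μ·(2 + δ)) = 17.378000.

17.378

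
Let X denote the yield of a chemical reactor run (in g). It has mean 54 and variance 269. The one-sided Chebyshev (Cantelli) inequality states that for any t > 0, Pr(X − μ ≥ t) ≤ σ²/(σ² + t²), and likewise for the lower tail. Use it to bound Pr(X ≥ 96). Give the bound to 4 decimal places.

0.1323

Here σ² = 269 and t = 42, so σ² + t² = 2033.
Cantelli's bound: 269/2033 = 0.1323.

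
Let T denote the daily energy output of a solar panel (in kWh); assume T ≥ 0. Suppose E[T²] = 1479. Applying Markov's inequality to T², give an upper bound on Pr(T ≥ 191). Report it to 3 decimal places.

Since T ≥ 0, the event {T ≥ 191} is the same as {T² ≥ 36481}.
Markov's inequality applied to T² gives Pr(T² ≥ 36481) ≤ E[T²]/36481 = 1479/36481 = 0.0405.

0.041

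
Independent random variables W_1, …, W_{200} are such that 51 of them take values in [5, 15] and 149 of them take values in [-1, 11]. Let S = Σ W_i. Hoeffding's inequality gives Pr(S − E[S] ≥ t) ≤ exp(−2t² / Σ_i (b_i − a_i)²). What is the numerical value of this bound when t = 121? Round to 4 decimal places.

0.3320

Σ(b_i − a_i)² = 51·10² + 149·12² = 26556.
Exponent = 2·121² / 26556 = 1.10265.
Bound = exp(−1.10265) = 0.33199.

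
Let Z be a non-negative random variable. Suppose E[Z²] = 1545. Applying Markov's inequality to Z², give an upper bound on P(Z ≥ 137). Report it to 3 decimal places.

Since Z ≥ 0, the event {Z ≥ 137} is the same as {Z² ≥ 18769}.
Markov's inequality applied to Z² gives P(Z² ≥ 18769) ≤ E[Z²]/18769 = 1545/18769 = 0.0823.

0.082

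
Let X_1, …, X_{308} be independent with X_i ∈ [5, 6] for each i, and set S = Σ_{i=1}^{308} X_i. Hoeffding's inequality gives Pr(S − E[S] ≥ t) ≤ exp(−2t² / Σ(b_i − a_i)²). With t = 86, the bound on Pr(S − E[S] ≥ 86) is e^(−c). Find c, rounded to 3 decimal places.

48.026

Σ(b_i − a_i)² = 308·(1)² = 308.
c = 2t²/308 = 2·86²/308 = 48.0260.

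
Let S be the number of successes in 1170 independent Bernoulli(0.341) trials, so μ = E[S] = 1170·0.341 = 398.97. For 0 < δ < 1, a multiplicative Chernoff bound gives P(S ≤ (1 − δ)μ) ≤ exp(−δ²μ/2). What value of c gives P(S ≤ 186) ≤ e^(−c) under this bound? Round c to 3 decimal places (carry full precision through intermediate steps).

Write 186 = (1 − δ)μ, so δ = 1 − 186/398.97 = 0.5337995…
Then the exponent is δ²μ/2 = (μ − 186)²/(2μ) = 56.841643.

56.842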